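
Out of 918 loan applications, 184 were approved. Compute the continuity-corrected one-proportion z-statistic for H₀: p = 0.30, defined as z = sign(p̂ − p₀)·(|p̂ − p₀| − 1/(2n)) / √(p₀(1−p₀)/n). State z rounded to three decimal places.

z = -6.547

Sample proportion p̂ = 184/918 = 0.20044. p̂ − p₀ = -0.099564.
Continuity correction 1/(2n) = 1/1836 = 0.000545.
Corrected numerator: |-0.099564| − 0.000545 = 0.099019.
SE₀ = √(0.30·0.70/918) = 0.015125.
z = (−)0.099019/0.015125 = -6.547.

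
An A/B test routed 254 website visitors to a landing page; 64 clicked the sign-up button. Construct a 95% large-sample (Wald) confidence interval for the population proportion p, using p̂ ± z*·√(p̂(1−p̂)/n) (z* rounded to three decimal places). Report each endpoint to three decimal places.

(0.199, 0.305)

With x = 64 successes in n = 254, p̂ = 0.25197.
SE(p̂) = √(0.25197·0.74803/254) = 0.027241.
The 95% critical value is z* = 1.960.
Margin = 1.960·0.027241 = 0.05339.
So the interval runs from 0.199 to 0.305.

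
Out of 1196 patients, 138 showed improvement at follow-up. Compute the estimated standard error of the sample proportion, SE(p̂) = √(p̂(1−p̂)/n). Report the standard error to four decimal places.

SE = 0.0092

The sample proportion is 138/1196 = 0.11538.
p̂(1−p̂) = 0.11538·0.88462 = 0.102067.
SE = √(0.102067/1196) = √0.000085340 = 0.0092.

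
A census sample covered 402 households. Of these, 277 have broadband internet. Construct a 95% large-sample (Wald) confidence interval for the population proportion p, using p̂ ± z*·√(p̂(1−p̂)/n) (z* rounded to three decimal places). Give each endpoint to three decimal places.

(0.644, 0.734)

Sample proportion p̂ = 277/402 = 0.68905.
SE = √(p̂(1−p̂)/n) = √(0.214258/402) = 0.023086.
z* = 1.960 at the 95% level.
Margin = 1.960·0.023086 = 0.04525.
Interval: 0.68905 ± 0.04525 → (0.644, 0.734).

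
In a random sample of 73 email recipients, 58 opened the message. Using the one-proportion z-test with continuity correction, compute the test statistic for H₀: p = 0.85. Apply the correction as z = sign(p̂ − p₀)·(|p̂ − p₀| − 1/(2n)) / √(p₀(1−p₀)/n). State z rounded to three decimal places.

z = -1.164

The sample proportion is 58/73 = 0.79452. p̂ − p₀ = -0.055479.
Continuity correction 1/(2n) = 1/146 = 0.006849.
Corrected numerator: |-0.055479| − 0.006849 = 0.048630.
Under H₀, SE = √(p₀(1−p₀)/n) = √(0.85·0.15/73) = √0.001746575 = 0.041792.
z = (−)0.048630/0.041792 = -1.164.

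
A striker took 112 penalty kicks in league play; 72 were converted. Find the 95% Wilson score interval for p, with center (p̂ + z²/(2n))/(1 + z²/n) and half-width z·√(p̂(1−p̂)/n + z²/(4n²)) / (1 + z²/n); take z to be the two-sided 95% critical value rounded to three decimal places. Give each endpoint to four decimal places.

Here p̂ = 72/112 = 0.64286 and z = 1.960 (z² = 3.841600).
1 + z²/n = 1.034300.
Center = (0.64286 + 0.017150)/1.034300 = 0.63812.
Radicand: p̂(1−p̂)/n + z²/(4n²) = 0.002049927 + 0.000076562 = 0.002126489.
Half-width = 1.960·√0.002126489/1.034300 = 0.08739.
CI: 0.63812 ± 0.08739 = (0.5507, 0.7255).

(0.5507, 0.7255)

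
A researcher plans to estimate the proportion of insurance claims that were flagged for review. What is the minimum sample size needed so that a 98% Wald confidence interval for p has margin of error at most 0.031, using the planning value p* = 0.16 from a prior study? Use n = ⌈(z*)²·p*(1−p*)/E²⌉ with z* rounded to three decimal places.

n = 757

The 98% critical value is z* = 2.326.
p*(1−p*) = 0.16·0.84 = 0.1344.
Required n before rounding: 5.410276 × 0.1344 / 0.031² = 756.650.
Rounding up, n = 757.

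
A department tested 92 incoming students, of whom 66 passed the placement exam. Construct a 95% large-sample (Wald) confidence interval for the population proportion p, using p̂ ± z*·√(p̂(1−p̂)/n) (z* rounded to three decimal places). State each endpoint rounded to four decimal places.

With x = 66 successes in n = 92, p̂ = 0.71739.
SE = √(p̂(1−p̂)/n) = √(0.202741/92) = 0.046944.
The 95% critical value is z* = 1.960.
Margin = 1.960·0.046944 = 0.09201.
So the interval runs from 0.6254 to 0.8094.

(0.6254, 0.8094)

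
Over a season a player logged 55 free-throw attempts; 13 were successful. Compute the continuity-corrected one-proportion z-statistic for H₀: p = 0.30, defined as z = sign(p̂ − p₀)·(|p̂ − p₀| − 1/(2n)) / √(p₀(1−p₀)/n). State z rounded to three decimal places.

p̂ = 13/55 = 0.23636. p̂ − p₀ = -0.063636.
Continuity correction 1/(2n) = 1/110 = 0.009091.
Corrected numerator: |-0.063636| − 0.009091 = 0.054545.
SE₀ = √(0.30·0.70/55) = 0.061791.
z = (−)0.054545/0.061791 = -0.883.

z = -0.883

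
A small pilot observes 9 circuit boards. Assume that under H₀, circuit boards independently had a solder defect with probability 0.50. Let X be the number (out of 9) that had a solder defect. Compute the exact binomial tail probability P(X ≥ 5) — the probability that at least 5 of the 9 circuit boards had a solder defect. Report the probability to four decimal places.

P = 0.5000

X is binomial with n = 9 and p = 0.50.
P(X ≥ 5) = Σ_{j=5}^{9} C(9,j)·0.50^j·0.50^{9−j}.
= 0.246094 + 0.164062 + 0.070312 + 0.017578 + 0.001953 = 0.5000.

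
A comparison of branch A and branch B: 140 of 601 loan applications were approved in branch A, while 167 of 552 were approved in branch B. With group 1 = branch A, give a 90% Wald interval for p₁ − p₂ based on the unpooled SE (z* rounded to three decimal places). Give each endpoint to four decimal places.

(-0.1125, -0.0267)

p̂₁ = 140/601 = 0.23295, p̂₂ = 167/552 = 0.30254; p̂₁ − p̂₂ = -0.06959.
SE = √(0.000297307 + 0.000382261) = √0.000679568 = 0.026069.
z* = 1.645 at the 90% level. Margin = 1.645·0.026069 = 0.04288.
So the interval runs from -0.1125 to -0.0267.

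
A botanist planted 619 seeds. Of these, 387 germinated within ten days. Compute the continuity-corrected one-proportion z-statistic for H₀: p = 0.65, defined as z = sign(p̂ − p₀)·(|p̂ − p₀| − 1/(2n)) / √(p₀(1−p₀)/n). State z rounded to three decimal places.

With x = 387 successes in n = 619, p̂ = 0.62520. p̂ − p₀ = -0.024798.
Continuity correction 1/(2n) = 1/1238 = 0.000808.
Corrected numerator: |-0.024798| − 0.000808 = 0.023990.
SE₀ = √(0.65·0.35/619) = 0.019171.
z = −0.023990/0.019171 = -1.251.

z = -1.251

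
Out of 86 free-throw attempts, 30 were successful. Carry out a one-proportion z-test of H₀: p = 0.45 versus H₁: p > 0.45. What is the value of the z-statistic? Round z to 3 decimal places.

p̂ = 30/86 = 0.34884.
Under H₀, SE = √(p₀(1−p₀)/n) = √(0.45·0.55/86) = √0.002877907 = 0.053646.
z = (0.34884 − 0.45)/0.053646 = -0.10116/0.053646 = -1.886.

z = -1.886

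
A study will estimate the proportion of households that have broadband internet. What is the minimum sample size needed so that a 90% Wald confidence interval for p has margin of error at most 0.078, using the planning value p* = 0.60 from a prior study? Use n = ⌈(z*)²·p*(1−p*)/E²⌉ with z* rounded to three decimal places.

n = 107

z* = 1.645 at the 90% level.
p*(1−p*) = 0.2400.
Required n before rounding: 2.706025 × 0.2400 / 0.078² = 106.747.
Rounding up, n = 107.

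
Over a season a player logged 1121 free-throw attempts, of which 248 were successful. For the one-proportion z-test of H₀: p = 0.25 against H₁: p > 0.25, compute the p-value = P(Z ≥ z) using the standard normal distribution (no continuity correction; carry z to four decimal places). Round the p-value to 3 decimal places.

With x = 248 successes in n = 1121, p̂ = 0.22123.
SE₀ = √(0.25·0.75/1121) = 0.012933.
Test statistic (full precision, shown to 4 dp): z = (248/1121 − 0.25)/SE₀ ≈ -2.2245.
From the standard normal, P(Z ≥ z) = 0.987.

p-value = 0.987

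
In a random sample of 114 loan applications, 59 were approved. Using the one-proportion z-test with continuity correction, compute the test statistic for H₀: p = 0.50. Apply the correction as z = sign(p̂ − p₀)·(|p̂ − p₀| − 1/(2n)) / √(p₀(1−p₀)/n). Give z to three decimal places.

With x = 59 successes in n = 114, p̂ = 0.51754. p̂ − p₀ = 0.017544.
Continuity correction 1/(2n) = 1/228 = 0.004386.
Corrected numerator: |0.017544| − 0.004386 = 0.013158.
SE₀ = √(0.50·0.50/114) = 0.046829.
z = (+)0.013158/0.046829 = 0.281.

z = 0.281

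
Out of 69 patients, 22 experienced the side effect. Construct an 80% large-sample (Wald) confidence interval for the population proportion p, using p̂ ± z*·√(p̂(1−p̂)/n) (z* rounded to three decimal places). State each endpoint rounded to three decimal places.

p̂ = 22/69 = 0.31884.
SE(p̂) = √(0.31884·0.68116/69) = 0.056103.
z* = 1.282 at the 80% level.
Margin of error: 1.282 × 0.056103 = 0.07192.
Interval: 0.31884 ± 0.07192 → (0.247, 0.391).

(0.247, 0.391)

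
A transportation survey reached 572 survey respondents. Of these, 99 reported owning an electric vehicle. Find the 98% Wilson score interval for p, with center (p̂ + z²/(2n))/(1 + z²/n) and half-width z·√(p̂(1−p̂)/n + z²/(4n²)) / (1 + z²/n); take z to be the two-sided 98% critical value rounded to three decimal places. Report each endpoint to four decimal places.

Here p̂ = 99/572 = 0.17308 and z = 2.326 (z² = 5.410276).
1 + z²/n = 1.009459.
Center = (0.17308 + 0.004729)/1.009459 = 0.17614.
Radicand: p̂(1−p̂)/n + z²/(4n²) = 0.000250212 + 0.000004134 = 0.000254346.
Half-width = 2.326·√0.000254346/1.009459 = 0.03675.
CI: 0.17614 ± 0.03675 = (0.1394, 0.2129).

(0.1394, 0.2129)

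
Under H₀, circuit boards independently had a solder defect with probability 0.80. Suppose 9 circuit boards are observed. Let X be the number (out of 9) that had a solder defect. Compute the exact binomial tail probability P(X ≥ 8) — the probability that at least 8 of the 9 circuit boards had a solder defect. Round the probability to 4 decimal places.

P = 0.4362

X ~ Binomial(n=9, p=0.80).
P(X ≥ 8) = C(9,8)·0.80^8·0.20^1 + C(9,9)·0.80^9·0.20^0.
= 0.301990 + 0.134218 = 0.4362.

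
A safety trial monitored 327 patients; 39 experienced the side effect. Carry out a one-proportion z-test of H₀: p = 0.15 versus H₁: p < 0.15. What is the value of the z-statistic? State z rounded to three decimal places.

p̂ = 39/327 = 0.11927.
SE₀ = √(0.15·0.85/327) = 0.019746.
z = (0.11927 − 0.15)/0.019746 = -0.03073/0.019746 = -1.556.

z = -1.556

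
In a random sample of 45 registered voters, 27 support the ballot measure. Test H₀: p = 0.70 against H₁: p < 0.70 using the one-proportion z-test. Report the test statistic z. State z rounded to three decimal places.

With x = 27 successes in n = 45, p̂ = 0.60000.
Under H₀, SE = √(p₀(1−p₀)/n) = √(0.70·0.30/45) = √0.004666667 = 0.068313.
z = (0.60000 − 0.70)/0.068313 = -0.10000/0.068313 = -1.464.

z = -1.464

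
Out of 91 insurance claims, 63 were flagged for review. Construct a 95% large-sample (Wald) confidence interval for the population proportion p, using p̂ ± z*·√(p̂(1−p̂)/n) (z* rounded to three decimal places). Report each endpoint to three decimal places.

(0.597, 0.787)

The sample proportion is 63/91 = 0.69231.
SE(p̂) = √(0.69231·0.30769/91) = 0.048382.
The 95% critical value is z* = 1.960.
Margin of error: 1.960 × 0.048382 = 0.09483.
Interval: 0.69231 ± 0.09483 → (0.597, 0.787).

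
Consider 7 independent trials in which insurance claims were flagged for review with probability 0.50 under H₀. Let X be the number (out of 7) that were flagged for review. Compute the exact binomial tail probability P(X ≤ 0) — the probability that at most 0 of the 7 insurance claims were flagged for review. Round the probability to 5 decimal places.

P = 0.00781

X is binomial with n = 7 and p = 0.50.
P(X ≤ 0) = C(7,0)·0.50^0·0.50^7.
= 0.007812 = 0.00781.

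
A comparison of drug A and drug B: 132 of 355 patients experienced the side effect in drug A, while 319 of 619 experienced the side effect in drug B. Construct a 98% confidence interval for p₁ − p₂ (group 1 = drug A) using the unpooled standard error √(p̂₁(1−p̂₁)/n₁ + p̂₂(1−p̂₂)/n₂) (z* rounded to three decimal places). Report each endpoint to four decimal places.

p̂₁ = 132/355 = 0.37183, p̂₂ = 319/619 = 0.51535; p̂₁ − p̂₂ = -0.14352.
SE = √(0.000657951 + 0.000403497) = √0.001061448 = 0.032580.
The 98% critical value is z* = 2.326. Margin of error = 0.07578.
So the interval runs from -0.2193 to -0.0677.

(-0.2193, -0.0677)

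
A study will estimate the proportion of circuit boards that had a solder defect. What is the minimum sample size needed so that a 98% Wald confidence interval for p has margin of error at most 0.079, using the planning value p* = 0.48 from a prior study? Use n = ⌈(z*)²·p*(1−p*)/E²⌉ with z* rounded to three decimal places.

The 98% critical value is z* = 2.326.
p*(1−p*) = 0.48·0.52 = 0.2496.
Required n before rounding: 5.410276 × 0.2496 / 0.079² = 216.376.
⌈216.376⌉ = 217.

n = 217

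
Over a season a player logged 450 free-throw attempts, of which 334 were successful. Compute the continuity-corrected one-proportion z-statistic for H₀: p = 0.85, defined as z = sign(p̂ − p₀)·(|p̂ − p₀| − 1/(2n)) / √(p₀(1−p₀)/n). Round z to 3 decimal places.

z = -6.337

With x = 334 successes in n = 450, p̂ = 0.74222. p̂ − p₀ = -0.107778.
Continuity correction 1/(2n) = 1/900 = 0.001111.
Corrected numerator: |-0.107778| − 0.001111 = 0.106667.
SE₀ = √(0.85·0.15/450) = 0.016833.
z = (−)0.106667/0.016833 = -6.337.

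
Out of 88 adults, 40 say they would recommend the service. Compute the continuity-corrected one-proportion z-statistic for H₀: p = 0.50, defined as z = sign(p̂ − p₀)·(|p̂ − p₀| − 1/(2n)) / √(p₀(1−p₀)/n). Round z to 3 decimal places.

z = -0.746

With x = 40 successes in n = 88, p̂ = 0.45455. p̂ − p₀ = -0.045455.
1/(2n) = 0.005682.
Corrected numerator: |-0.045455| − 0.005682 = 0.039773.
Null standard error: √(0.50·0.50/88) = √0.002840909 = 0.053300.
z = (−)0.039773/0.053300 = -0.746.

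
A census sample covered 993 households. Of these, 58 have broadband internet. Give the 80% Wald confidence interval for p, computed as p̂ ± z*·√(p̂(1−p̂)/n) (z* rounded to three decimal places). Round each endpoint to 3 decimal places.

p̂ = 58/993 = 0.05841.
Standard error of p̂: √(0.054997/993) = √0.000055385 = 0.007442.
z* = 1.282 at the 80% level.
Margin = 1.282·0.007442 = 0.00954.
Interval: 0.05841 ± 0.00954 → (0.049, 0.068).

(0.049, 0.068)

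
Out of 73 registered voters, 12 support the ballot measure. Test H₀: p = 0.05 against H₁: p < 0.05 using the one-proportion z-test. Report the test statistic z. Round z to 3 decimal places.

p̂ = 12/73 = 0.16438.
Under H₀, SE = √(p₀(1−p₀)/n) = √(0.05·0.95/73) = √0.000650685 = 0.025509.
Test statistic: z = 0.11438/0.025509 = 4.484.

z = 4.484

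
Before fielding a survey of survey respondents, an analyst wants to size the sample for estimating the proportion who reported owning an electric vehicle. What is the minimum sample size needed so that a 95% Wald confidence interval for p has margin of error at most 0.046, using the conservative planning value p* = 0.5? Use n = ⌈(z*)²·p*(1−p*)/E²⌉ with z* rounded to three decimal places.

The 95% critical value is z* = 1.960.
p*(1−p*) = 0.50·0.50 = 0.2500.
(z*)²·p*(1−p*)/E² = 3.841600·0.2500/0.002116 = 453.875.
⌈453.875⌉ = 454.

n = 454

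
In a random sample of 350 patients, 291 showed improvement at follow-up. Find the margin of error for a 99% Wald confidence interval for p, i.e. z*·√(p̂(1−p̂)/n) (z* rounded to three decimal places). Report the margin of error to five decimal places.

With x = 291 successes in n = 350, p̂ = 0.83143.
Standard error of p̂: √(0.140155/350) = √0.000400443 = 0.020011.
The 99% critical value is z* = 2.576.
ME = 2.576·0.020011 = 0.05155.

ME = 0.05155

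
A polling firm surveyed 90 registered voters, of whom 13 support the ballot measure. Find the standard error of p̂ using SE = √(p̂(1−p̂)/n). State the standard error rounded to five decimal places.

With x = 13 successes in n = 90, p̂ = 0.14444.
p̂(1−p̂) = 0.14444·0.85556 = 0.123577.
SE = √(0.123577/90) = √0.001373078 = 0.03706.

SE = 0.03706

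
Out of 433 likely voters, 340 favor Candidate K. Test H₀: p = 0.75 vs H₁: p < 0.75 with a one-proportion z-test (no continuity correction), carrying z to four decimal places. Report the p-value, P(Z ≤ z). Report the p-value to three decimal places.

p-value = 0.955

The sample proportion is 340/433 = 0.78522.
Null standard error: √(0.75·0.25/433) = √0.000433025 = 0.020809.
z = (p̂ − p₀)/SE = (340/433 − 0.75)/0.020809 ≈ 1.6925.
p-value = P(Z ≤ z) with z = 1.6925 → 0.955.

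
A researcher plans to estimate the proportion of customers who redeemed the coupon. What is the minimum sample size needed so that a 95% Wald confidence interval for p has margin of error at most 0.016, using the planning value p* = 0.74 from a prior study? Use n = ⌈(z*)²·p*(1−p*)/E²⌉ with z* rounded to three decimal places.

The 95% critical value is z* = 1.960.
p*(1−p*) = 0.74·0.26 = 0.1924.
Required n before rounding: 3.841600 × 0.1924 / 0.016² = 2887.202.
Rounding up, n = 2888.

n = 2888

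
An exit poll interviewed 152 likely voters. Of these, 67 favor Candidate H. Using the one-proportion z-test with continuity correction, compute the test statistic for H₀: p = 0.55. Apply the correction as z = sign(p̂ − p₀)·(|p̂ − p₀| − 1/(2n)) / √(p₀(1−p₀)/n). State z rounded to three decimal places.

z = -2.625

The sample proportion is 67/152 = 0.44079. p̂ − p₀ = -0.109211.
1/(2n) = 0.003289.
Corrected numerator: |-0.109211| − 0.003289 = 0.105922.
Under H₀, SE = √(p₀(1−p₀)/n) = √(0.55·0.45/152) = √0.001628289 = 0.040352.
z = −0.105922/0.040352 = -2.625.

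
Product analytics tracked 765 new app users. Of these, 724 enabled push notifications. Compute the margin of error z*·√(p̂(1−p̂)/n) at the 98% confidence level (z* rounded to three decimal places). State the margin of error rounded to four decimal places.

p̂ = 724/765 = 0.94641.
Standard error of p̂: √(0.050722/765) = √0.000066304 = 0.008143.
z* = 2.326 at the 98% level.
ME = 2.326·0.008143 = 0.0189.

ME = 0.0189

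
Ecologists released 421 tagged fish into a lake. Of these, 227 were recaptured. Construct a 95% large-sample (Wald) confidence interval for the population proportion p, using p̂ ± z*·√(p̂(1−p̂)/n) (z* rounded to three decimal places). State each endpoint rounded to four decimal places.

p̂ = 227/421 = 0.53919.
SE = √(p̂(1−p̂)/n) = √(0.248464/421) = 0.024294.
z* = 1.960 at the 95% level.
Margin = 1.960·0.024294 = 0.04762.
So the interval runs from 0.4916 to 0.5868.

(0.4916, 0.5868)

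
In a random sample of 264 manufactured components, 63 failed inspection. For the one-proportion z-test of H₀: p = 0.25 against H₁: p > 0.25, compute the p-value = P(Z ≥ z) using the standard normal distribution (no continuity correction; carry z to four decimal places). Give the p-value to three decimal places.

p-value = 0.665

Sample proportion p̂ = 63/264 = 0.23864.
Null standard error: √(0.25·0.75/264) = √0.000710227 = 0.026650.
z = (p̂ − p₀)/SE = (63/264 − 0.25)/0.026650 ≈ -0.4264.
From the standard normal, P(Z ≥ z) = 0.665.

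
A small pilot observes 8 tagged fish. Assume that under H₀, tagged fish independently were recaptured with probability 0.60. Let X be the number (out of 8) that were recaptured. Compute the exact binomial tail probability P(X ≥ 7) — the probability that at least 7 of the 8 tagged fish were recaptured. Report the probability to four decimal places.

X ~ Binomial(n=8, p=0.60).
P(X ≥ 7) = C(8,7)·0.60^7·0.40^1 + C(8,8)·0.60^8·0.40^0.
= 0.089580 + 0.016796 = 0.1064.

P = 0.1064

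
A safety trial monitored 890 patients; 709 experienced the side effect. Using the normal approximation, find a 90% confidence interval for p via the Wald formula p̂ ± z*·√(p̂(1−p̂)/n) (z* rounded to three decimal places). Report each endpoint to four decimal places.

(0.7744, 0.8188)

Sample proportion p̂ = 709/890 = 0.79663.
SE = √(p̂(1−p̂)/n) = √(0.162011/890) = 0.013492.
For 90% confidence, z* = 1.645.
Margin of error: 1.645 × 0.013492 = 0.02219.
So the interval runs from 0.7744 to 0.8188.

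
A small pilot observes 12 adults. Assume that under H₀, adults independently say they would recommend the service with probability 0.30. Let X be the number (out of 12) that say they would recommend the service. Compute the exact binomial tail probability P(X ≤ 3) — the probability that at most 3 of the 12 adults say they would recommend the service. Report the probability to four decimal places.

P = 0.4925

X is binomial with n = 12 and p = 0.30.
P(X ≤ 3) = C(12,0)·0.30^0·0.70^12 + C(12,1)·0.30^1·0.70^11 + C(12,2)·0.30^2·0.70^10 + C(12,3)·0.30^3·0.70^9.
= 0.013841 + 0.071184 + 0.167790 + 0.239700 = 0.4925.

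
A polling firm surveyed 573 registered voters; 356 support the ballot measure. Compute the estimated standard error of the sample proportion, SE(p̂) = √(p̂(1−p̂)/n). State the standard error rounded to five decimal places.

Sample proportion p̂ = 356/573 = 0.62129.
p̂(1−p̂) = 0.62129·0.37871 = 0.235289.
SE = √(0.235289/573) = 0.02026.

SE = 0.02026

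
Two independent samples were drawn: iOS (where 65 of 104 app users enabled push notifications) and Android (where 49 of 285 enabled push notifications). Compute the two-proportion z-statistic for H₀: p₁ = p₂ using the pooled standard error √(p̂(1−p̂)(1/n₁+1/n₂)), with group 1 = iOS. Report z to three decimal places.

z = 8.689

p̂₁ = 65/104 = 0.62500, p̂₂ = 49/285 = 0.17193.
Pooling: p̂ = 114/389 = 0.29306.
SE = √[p̂(1−p̂)(1/n₁+1/n₂)] = √[0.29306·0.70694·(1/104+1/285)] ≈ 0.052144.
z = 0.45307/0.052144 = 8.689.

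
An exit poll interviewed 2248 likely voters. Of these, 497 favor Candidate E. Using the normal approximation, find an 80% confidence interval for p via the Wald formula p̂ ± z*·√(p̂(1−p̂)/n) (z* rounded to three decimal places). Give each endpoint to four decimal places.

p̂ = 497/2248 = 0.22109.
Standard error of p̂: √(0.172207/2248) = √0.000076604 = 0.008752.
z* = 1.282 at the 80% level.
Margin = 1.282·0.008752 = 0.01122.
Interval: 0.22109 ± 0.01122 → (0.2099, 0.2323).

(0.2099, 0.2323)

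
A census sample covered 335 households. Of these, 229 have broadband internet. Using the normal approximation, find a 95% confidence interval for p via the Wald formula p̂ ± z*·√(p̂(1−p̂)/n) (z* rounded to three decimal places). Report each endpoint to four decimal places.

(0.6338, 0.7334)

The sample proportion is 229/335 = 0.68358.
SE = √(p̂(1−p̂)/n) = √(0.216298/335) = 0.025410.
The 95% critical value is z* = 1.960.
Margin of error: 1.960 × 0.025410 = 0.04980.
CI: 0.68358 ± 0.04980 = (0.6338, 0.7334).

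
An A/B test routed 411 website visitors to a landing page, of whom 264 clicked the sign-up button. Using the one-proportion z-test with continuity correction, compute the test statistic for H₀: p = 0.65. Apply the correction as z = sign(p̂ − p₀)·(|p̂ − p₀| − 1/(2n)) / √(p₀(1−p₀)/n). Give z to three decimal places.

z = -0.274

p̂ = 264/411 = 0.64234. p̂ − p₀ = -0.007664.
Continuity correction 1/(2n) = 1/822 = 0.001217.
Corrected numerator: |-0.007664| − 0.001217 = 0.006447.
Null standard error: √(0.65·0.35/411) = √0.000553528 = 0.023527.
z = −0.006447/0.023527 = -0.274.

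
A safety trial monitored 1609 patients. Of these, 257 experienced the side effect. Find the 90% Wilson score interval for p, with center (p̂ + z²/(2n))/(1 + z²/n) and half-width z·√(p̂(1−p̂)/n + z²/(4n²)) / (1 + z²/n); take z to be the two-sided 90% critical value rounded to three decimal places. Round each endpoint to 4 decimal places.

p̂ = 257/1609 = 0.15973; z = 1.645, so z² = 2.706025.
Denominator 1 + z²/n = 1 + 2.706025/1609 = 1.001682.
Adjusted center: (0.15973 + z²/(2n))/1.001682 = 0.16030.
Radicand: p̂(1−p̂)/n + z²/(4n²) = 0.000083415 + 0.000000261 = 0.000083676.
Half-width = z·√(radicand)/denom = 1.645·0.009147/1.001682 = 0.01502.
Interval: 0.16030 ± 0.01502 → (0.1453, 0.1753).

(0.1453, 0.1753)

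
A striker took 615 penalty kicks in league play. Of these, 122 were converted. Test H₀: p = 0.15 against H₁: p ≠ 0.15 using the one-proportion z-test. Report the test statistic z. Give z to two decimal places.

z = 3.36

With x = 122 successes in n = 615, p̂ = 0.19837.
SE₀ = √(0.15·0.85/615) = 0.014399.
z = (p̂ − p₀)/SE = (0.19837 − 0.15)/0.014399 = 3.36.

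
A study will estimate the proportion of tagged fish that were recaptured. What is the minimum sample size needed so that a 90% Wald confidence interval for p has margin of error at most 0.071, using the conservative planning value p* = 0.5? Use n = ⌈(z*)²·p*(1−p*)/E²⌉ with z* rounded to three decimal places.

n = 135

The 90% critical value is z* = 1.645.
p*(1−p*) = 0.2500.
(z*)²·p*(1−p*)/E² = 2.706025·0.2500/0.005041 = 134.201.
⌈134.201⌉ = 135.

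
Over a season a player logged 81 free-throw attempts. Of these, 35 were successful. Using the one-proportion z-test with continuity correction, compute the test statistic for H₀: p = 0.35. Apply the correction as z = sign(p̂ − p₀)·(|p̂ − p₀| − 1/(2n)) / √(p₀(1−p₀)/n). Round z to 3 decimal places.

z = 1.433

With x = 35 successes in n = 81, p̂ = 0.43210. p̂ − p₀ = 0.082099.
1/(2n) = 0.006173.
Corrected numerator: |0.082099| − 0.006173 = 0.075926.
Null standard error: √(0.35·0.65/81) = √0.002808642 = 0.052997.
z = (+)0.075926/0.052997 = 1.433.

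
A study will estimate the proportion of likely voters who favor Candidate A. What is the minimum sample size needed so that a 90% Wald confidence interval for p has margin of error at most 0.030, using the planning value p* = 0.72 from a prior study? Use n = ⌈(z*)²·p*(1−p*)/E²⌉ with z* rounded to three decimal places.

n = 607

For 90% confidence, z* = 1.645.
p*(1−p*) = 0.72·0.28 = 0.2016.
Required n before rounding: 2.706025 × 0.2016 / 0.030² = 606.150.
Rounding up, n = 607.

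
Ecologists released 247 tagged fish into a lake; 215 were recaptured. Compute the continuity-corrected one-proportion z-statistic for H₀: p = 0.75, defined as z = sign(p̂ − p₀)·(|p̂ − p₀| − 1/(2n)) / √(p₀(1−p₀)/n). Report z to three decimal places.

With x = 215 successes in n = 247, p̂ = 0.87045. p̂ − p₀ = 0.120445.
Continuity correction 1/(2n) = 1/494 = 0.002024.
Corrected numerator: |0.120445| − 0.002024 = 0.118421.
Null standard error: √(0.75·0.25/247) = √0.000759109 = 0.027552.
z = +0.118421/0.027552 = 4.298.

z = 4.298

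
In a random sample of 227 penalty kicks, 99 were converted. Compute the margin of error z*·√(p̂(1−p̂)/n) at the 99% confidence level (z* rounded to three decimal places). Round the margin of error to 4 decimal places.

The sample proportion is 99/227 = 0.43612.
SE = √(p̂(1−p̂)/n) = √(0.245920/227) = 0.032914.
For 99% confidence, z* = 2.576.
ME = 2.576·0.032914 = 0.0848.

ME = 0.0848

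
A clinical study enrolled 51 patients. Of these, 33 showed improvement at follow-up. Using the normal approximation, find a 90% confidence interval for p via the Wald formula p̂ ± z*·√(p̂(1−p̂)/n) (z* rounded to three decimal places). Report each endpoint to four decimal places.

The sample proportion is 33/51 = 0.64706.
SE = √(p̂(1−p̂)/n) = √(0.228374/51) = 0.066917.
For 90% confidence, z* = 1.645.
Margin = 1.645·0.066917 = 0.11008.
So the interval runs from 0.5370 to 0.7571.

(0.5370, 0.7571)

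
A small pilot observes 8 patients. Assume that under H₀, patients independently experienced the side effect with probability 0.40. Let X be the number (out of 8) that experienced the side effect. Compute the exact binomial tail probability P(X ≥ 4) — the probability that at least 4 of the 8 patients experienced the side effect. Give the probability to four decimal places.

X is binomial with n = 8 and p = 0.40.
P(X ≥ 4) = Σ_{j=4}^{8} C(8,j)·0.40^j·0.60^{8−j}.
= 0.232243 + 0.123863 + 0.041288 + 0.007864 + 0.000655 = 0.4059.

P = 0.4059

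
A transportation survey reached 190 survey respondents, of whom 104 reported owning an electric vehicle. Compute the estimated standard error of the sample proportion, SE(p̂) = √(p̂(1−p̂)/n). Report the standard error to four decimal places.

The sample proportion is 104/190 = 0.54737.
p̂(1−p̂) = 0.247756.
Dividing by n and taking the root: √0.001303979 = 0.0361.

SE = 0.0361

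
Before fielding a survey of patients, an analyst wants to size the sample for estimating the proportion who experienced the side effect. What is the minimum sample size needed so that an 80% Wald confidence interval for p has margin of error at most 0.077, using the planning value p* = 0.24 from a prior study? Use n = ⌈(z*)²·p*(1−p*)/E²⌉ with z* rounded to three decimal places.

n = 51

z* = 1.282 at the 80% level.
p*(1−p*) = 0.24·0.76 = 0.1824.
(z*)²·p*(1−p*)/E² = 1.643524·0.1824/0.005929 = 50.561.
Rounding up, n = 51.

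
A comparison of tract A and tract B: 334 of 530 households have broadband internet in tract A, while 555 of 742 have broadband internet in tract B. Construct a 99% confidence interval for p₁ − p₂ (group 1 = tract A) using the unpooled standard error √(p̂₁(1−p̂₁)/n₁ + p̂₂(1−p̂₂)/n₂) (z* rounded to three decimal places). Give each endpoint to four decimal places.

(-0.1856, -0.0499)

p̂₁ = 0.63019, p̂₂ = 0.74798, so the observed difference is -0.11779.
SE = √(0.000439719 + 0.000254052) = √0.000693771 = 0.026340.
For 99% confidence, z* = 2.576. Margin of error = 0.06785.
Interval: -0.11779 ± 0.06785 → (-0.1856, -0.0499).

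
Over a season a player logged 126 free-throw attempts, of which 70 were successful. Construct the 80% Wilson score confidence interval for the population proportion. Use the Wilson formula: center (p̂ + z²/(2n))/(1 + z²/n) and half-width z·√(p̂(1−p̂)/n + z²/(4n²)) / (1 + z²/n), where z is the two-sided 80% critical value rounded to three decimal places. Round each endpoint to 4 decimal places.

p̂ = 70/126 = 0.55556; z = 1.282, so z² = 1.643524.
1 + z²/n = 1.013044.
Center = (0.55556 + 0.006522)/1.013044 = 0.55484.
Radicand: p̂(1−p̂)/n + z²/(4n²) = 0.001959632 + 0.000025881 = 0.001985513.
Half-width = 1.282·√0.001985513/1.013044 = 0.05639.
Interval: 0.55484 ± 0.05639 → (0.4985, 0.6112).

(0.4985, 0.6112)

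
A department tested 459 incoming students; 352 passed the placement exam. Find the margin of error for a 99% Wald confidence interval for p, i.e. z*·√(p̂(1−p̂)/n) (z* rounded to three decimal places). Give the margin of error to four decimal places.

ME = 0.0508

The sample proportion is 352/459 = 0.76688.
SE = √(p̂(1−p̂)/n) = √(0.178773/459) = 0.019735.
z* = 2.576 at the 99% level.
ME = 2.576·0.019735 = 0.0508.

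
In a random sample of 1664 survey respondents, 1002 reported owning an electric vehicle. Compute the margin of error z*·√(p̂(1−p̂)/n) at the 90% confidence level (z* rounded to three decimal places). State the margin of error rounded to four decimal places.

ME = 0.0197

The sample proportion is 1002/1664 = 0.60216.
SE = √(p̂(1−p̂)/n) = √(0.239563/1664) = 0.011999.
For 90% confidence, z* = 1.645.
So ME = 0.0197.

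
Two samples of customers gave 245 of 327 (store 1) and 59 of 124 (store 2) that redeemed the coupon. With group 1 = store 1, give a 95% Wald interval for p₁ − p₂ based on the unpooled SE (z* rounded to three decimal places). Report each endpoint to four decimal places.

p̂₁ = 0.74924, p̂₂ = 0.47581, so the observed difference is 0.27343.
SE = √(0.000574562 + 0.002011409) = √0.002585971 = 0.050852.
The 95% critical value is z* = 1.960. Margin of error = 0.09967.
Interval: 0.27343 ± 0.09967 → (0.1738, 0.3731).

(0.1738, 0.3731)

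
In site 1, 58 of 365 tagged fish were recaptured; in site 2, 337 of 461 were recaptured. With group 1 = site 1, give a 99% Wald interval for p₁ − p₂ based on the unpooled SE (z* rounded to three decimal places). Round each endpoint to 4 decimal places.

(-0.6446, -0.4996)

p̂₁ = 58/365 = 0.15890, p̂₂ = 337/461 = 0.73102; p̂₁ − p̂₂ = -0.57212.
Unpooled SE = √(p̂₁(1−p̂₁)/n₁ + p̂₂(1−p̂₂)/n₂) = √(0.000366174 + 0.000426529) = 0.028155.
For 99% confidence, z* = 2.576. Margin of error = 0.07253.
So the interval runs from -0.6446 to -0.4996.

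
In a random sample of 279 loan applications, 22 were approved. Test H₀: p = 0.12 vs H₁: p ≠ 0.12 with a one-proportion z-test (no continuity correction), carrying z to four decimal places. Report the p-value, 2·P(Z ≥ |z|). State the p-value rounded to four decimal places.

The sample proportion is 22/279 = 0.07885.
Null standard error: √(0.12·0.88/279) = √0.000378495 = 0.019455.
Test statistic (full precision, shown to 4 dp): z = (22/279 − 0.12)/SE₀ ≈ -2.1150.
From the standard normal, 2·P(Z ≥ |z|) = 0.0344.

p-value = 0.0344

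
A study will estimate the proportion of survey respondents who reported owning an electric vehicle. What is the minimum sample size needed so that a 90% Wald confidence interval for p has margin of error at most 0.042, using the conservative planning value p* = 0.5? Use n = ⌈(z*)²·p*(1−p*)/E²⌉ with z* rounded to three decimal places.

For 90% confidence, z* = 1.645.
p*(1−p*) = 0.50·0.50 = 0.2500.
Required n before rounding: 2.706025 × 0.2500 / 0.042² = 383.507.
⌈383.507⌉ = 384.

n = 384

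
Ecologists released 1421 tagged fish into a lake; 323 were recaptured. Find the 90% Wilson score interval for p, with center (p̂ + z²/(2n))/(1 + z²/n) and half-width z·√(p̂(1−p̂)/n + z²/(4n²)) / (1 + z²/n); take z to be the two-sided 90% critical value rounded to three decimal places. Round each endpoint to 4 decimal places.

Here p̂ = 323/1421 = 0.22730 and z = 1.645 (z² = 2.706025).
Denominator 1 + z²/n = 1 + 2.706025/1421 = 1.001904.
Center = (0.22730 + 0.000952)/1.001904 = 0.22782.
Radicand: p̂(1−p̂)/n + z²/(4n²) = 0.000123601 + 0.000000335 = 0.000123936.
Half-width = z·√(radicand)/denom = 1.645·0.011133/1.001904 = 0.01828.
Interval: 0.22782 ± 0.01828 → (0.2095, 0.2461).

(0.2095, 0.2461)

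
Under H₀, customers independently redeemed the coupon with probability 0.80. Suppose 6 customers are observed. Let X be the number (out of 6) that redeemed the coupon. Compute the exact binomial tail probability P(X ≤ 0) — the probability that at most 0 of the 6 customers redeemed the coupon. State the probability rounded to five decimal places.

X ~ Binomial(n=6, p=0.80).
P(X ≤ 0) = C(6,0)·0.80^0·0.20^6.
= 0.000064 = 0.00006.

P = 0.00006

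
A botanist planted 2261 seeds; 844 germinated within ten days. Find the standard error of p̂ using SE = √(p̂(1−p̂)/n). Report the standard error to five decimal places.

SE = 0.01017

The sample proportion is 844/2261 = 0.37329.
p̂(1−p̂) = 0.233945.
SE = √(0.233945/2261) = √0.000103470 = 0.01017.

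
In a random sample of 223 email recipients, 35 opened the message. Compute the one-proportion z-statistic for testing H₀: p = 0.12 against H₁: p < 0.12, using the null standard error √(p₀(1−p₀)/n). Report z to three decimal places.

z = 1.698

With x = 35 successes in n = 223, p̂ = 0.15695.
SE₀ = √(0.12·0.88/223) = 0.021761.
z = (p̂ − p₀)/SE = (0.15695 − 0.12)/0.021761 = 1.698.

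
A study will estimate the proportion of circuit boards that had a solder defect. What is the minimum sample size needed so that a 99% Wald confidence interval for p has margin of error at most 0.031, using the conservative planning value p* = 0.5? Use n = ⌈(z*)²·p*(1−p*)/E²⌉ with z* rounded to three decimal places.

n = 1727

For 99% confidence, z* = 2.576.
p*(1−p*) = 0.50·0.50 = 0.2500.
Required n before rounding: 6.635776 × 0.2500 / 0.031² = 1726.268.
Rounding up, n = 1727.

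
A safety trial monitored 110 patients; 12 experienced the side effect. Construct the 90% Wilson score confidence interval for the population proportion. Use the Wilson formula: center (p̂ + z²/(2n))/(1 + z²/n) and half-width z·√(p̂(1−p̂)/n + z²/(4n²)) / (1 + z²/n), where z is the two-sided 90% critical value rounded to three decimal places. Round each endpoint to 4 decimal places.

(0.0693, 0.1677)

p̂ = 12/110 = 0.10909; z = 1.645, so z² = 2.706025.
Denominator 1 + z²/n = 1 + 2.706025/110 = 1.024600.
Center = (0.10909 + 0.012300)/1.024600 = 0.11848.
Radicand: p̂(1−p̂)/n + z²/(4n²) = 0.000883546 + 0.000055910 = 0.000939456.
Half-width = z·√(radicand)/denom = 1.645·0.030651/1.024600 = 0.04921.
Interval: 0.11848 ± 0.04921 → (0.0693, 0.1677).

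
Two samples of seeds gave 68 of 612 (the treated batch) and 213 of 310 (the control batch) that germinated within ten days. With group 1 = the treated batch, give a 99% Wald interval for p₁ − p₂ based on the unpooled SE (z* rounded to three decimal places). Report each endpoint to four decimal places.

(-0.6513, -0.5007)

p̂₁ = 0.11111, p̂₂ = 0.68710, so the observed difference is -0.57599.
Unpooled SE = √(p̂₁(1−p̂₁)/n₁ + p̂₂(1−p̂₂)/n₂) = √(0.000161381 + 0.000693532) = 0.029239.
For 99% confidence, z* = 2.576. Margin = 2.576·0.029239 = 0.07532.
Interval: -0.57599 ± 0.07532 → (-0.6513, -0.5007).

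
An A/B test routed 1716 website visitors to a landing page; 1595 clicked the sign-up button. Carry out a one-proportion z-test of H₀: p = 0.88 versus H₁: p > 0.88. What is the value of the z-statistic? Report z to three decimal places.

z = 6.308

Sample proportion p̂ = 1595/1716 = 0.92949.
Under H₀, SE = √(p₀(1−p₀)/n) = √(0.88·0.12/1716) = √0.000061538 = 0.007845.
z = (0.92949 − 0.88)/0.007845 = 0.04949/0.007845 = 6.308.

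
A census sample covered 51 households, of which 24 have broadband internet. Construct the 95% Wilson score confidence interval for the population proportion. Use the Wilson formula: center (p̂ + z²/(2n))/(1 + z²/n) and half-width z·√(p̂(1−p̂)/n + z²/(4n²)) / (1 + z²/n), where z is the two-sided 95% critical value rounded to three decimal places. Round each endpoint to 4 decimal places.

(0.3405, 0.6048)

Here p̂ = 24/51 = 0.47059 and z = 1.960 (z² = 3.841600).
Denominator 1 + z²/n = 1 + 3.841600/51 = 1.075325.
Center = (0.47059 + 0.037663)/1.075325 = 0.47265.
Radicand: p̂(1−p̂)/n + z²/(4n²) = 0.004884999 + 0.000369243 = 0.005254242.
Half-width = z·√(radicand)/denom = 1.960·0.072486/1.075325 = 0.13212.
Interval: 0.47265 ± 0.13212 → (0.3405, 0.6048).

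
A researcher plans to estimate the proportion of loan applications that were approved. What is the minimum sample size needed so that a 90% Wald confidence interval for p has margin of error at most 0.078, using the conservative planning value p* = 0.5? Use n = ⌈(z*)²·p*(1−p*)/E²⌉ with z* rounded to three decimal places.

n = 112

z* = 1.645 at the 90% level.
p*(1−p*) = 0.50·0.50 = 0.2500.
(z*)²·p*(1−p*)/E² = 2.706025·0.2500/0.006084 = 111.194.
Rounding up, n = 112.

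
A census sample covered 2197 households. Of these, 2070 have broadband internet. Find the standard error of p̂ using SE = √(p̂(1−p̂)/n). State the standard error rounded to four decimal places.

SE = 0.0050

With x = 2070 successes in n = 2197, p̂ = 0.94219.
p̂(1−p̂) = 0.94219·0.05781 = 0.054468.
SE = √(0.054468/2197) = 0.0050.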